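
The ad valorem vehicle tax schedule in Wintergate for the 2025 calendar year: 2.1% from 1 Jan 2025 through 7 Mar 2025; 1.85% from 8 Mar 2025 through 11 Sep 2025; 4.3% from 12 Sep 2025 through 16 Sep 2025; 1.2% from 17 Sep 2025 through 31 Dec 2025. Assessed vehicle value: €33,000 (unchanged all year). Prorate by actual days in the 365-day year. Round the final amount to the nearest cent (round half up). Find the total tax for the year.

€574.20

1 Jan – 7 Mar 2025: 66 days at 2.1% → €33,000 × 2.1% × 66/365 = €125.3096
8 Mar – 11 Sep 2025: 188 days at 1.85% → €33,000 × 1.85% × 188/365 = €314.4493
12 Sep – 16 Sep 2025: 5 days at 4.3% → €33,000 × 4.3% × 5/365 = €19.4384
17 Sep – 31 Dec 2025: 106 days at 1.2% → €33,000 × 1.2% × 106/365 = €115.0027
Total = €574.2000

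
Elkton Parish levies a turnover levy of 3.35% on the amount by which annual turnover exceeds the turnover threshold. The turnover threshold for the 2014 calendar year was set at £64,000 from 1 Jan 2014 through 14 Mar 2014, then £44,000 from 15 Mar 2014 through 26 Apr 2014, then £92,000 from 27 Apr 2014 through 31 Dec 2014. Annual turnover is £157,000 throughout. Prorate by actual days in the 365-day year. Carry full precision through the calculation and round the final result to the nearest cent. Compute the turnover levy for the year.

£2,554.54

1 Jan – 14 Mar 2014: 73 days, exemption £64,000 → (£157,000 − £64,000) × 3.35% × 73/365 = £623.1000
15 Mar – 26 Apr 2014: 43 days, exemption £44,000 → (£157,000 − £44,000) × 3.35% × 43/365 = £445.9630
27 Apr – 31 Dec 2014: 249 days, exemption £92,000 → (£157,000 − £92,000) × 3.35% × 249/365 = £1,485.4726
Total = £2,554.5356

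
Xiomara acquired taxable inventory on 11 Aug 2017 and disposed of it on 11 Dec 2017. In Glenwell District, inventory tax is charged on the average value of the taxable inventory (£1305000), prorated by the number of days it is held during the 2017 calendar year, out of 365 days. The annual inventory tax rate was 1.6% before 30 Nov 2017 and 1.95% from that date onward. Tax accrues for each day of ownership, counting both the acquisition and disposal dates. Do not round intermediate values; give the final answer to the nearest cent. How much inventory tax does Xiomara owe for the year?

£7186.44

11 Aug – 29 Nov 2017: 111 days at 1.6% → £1305000 × 1.6% × 111/365 = £6349.8082
30 Nov – 11 Dec 2017: 12 days at 1.95% → £1305000 × 1.95% × 12/365 = £836.6301
Total = £7186.4384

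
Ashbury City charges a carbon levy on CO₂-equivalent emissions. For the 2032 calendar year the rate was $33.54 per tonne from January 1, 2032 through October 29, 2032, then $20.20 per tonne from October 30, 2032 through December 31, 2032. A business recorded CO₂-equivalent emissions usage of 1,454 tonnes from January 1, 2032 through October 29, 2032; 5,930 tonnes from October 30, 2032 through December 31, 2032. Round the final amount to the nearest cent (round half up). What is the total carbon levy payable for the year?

$168,553.16

January 1 – October 29, 2032: 1,454 tonnes at $33.54/tonne → $48,767.16
October 30 – December 31, 2032: 5,930 tonnes at $20.20/tonne → $119,786.00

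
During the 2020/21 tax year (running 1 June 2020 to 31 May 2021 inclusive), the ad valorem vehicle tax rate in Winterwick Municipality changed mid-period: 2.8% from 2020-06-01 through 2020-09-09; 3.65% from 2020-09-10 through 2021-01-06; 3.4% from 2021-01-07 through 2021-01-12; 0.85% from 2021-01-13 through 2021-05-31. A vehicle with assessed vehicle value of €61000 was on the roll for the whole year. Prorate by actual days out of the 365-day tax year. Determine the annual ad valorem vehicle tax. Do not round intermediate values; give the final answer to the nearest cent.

2020-06-01 to 2020-09-09: 101 days at 2.8% → €61000 × 2.8% × 101/365 = €472.6247
2020-09-10 to 2021-01-06: 119 days at 3.65% → €61000 × 3.65% × 119/365 = €725.9000
2021-01-07 to 2021-01-12: 6 days at 3.4% → €61000 × 3.4% × 6/365 = €34.0932
2021-01-13 to 2021-05-31: 139 days at 0.85% → €61000 × 0.85% × 139/365 = €197.4562
Total = €1430.0740

€1430.07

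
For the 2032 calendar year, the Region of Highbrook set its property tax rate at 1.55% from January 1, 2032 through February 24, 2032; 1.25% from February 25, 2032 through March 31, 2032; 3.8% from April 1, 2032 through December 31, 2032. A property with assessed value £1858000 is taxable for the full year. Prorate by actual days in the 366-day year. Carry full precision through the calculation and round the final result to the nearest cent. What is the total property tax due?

January 1 – February 24, 2032: 55 days at 1.55% → £1858000 × 1.55% × 55/366 = £4327.7186
February 25 – March 31, 2032: 36 days at 1.25% → £1858000 × 1.25% × 36/366 = £2284.4262
April 1 – December 31, 2032: 275 days at 3.8% → £1858000 × 3.8% × 275/366 = £53049.4536
Total = £59661.5984

£59661.60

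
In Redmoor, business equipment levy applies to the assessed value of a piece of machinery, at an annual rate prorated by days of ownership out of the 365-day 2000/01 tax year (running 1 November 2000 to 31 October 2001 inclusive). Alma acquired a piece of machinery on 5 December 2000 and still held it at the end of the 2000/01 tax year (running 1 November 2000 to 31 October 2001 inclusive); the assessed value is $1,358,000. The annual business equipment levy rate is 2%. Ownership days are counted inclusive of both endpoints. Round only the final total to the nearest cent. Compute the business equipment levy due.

Days held (5 December 2000 – 31 October 2001): 331 out of 365
Tax = $1,358,000 × 2% × 331/365 = $24,630.0274

$24,630.03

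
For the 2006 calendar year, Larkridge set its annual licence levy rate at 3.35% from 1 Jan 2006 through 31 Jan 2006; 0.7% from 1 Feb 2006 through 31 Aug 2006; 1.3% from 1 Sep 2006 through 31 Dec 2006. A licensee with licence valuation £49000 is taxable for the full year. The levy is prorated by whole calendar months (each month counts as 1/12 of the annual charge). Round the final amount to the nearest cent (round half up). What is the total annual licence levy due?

£549.21

1 Jan – 31 Jan 2006: 1 month at 3.35% → £49000 × 3.35% × 1/12 = £136.7917
1 Feb – 31 Aug 2006: 7 months at 0.7% → £49000 × 0.7% × 7/12 = £200.0833
1 Sep – 31 Dec 2006: 4 months at 1.3% → £49000 × 1.3% × 4/12 = £212.3333
Total = £549.2083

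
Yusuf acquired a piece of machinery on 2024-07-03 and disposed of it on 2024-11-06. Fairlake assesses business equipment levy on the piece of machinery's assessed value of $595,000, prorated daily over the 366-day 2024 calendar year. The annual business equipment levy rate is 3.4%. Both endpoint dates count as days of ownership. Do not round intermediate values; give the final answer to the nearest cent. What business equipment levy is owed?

$7,019.70

Days held (2024-07-03 to 2024-11-06): 127 out of 366
Tax = $595,000 × 3.4% × 127/366 = $7,019.6995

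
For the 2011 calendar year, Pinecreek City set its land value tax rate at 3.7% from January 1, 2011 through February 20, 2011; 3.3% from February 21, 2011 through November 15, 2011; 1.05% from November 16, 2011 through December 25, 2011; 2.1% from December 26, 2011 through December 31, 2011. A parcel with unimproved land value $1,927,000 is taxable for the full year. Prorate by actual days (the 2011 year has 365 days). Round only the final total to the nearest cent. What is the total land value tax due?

January 1 – February 20, 2011: 51 days at 3.7% → $1,927,000 × 3.7% × 51/365 = $9,962.3260
February 21 – November 15, 2011: 268 days at 3.3% → $1,927,000 × 3.3% × 268/365 = $46,691.4740
November 16 – December 25, 2011: 40 days at 1.05% → $1,927,000 × 1.05% × 40/365 = $2,217.3699
December 26 – December 31, 2011: 6 days at 2.1% → $1,927,000 × 2.1% × 6/365 = $665.2110
Total = $59,536.3808

$59,536.38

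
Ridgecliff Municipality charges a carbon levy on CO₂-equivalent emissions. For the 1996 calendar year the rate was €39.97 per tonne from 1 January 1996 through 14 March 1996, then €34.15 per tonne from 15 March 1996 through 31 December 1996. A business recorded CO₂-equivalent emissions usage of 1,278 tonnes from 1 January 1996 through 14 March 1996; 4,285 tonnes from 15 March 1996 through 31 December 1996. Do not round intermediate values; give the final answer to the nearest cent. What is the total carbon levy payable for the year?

1 January – 14 March 1996: 1,278 tonnes at €39.97/tonne → €51,081.66
15 March – 31 December 1996: 4,285 tonnes at €34.15/tonne → €146,332.75

€197,414.41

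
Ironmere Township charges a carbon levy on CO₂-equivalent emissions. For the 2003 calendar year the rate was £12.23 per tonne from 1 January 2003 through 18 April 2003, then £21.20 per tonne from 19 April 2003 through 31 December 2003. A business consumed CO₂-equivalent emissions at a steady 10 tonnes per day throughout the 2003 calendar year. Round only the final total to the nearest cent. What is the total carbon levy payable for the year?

1 January – 18 April 2003: 108 days × 10 tonnes/day = 1,080 tonnes at £12.23/tonne → £13,208.40
19 April – 31 December 2003: 257 days × 10 tonnes/day = 2,570 tonnes at £21.20/tonne → £54,484.00

£67,692.40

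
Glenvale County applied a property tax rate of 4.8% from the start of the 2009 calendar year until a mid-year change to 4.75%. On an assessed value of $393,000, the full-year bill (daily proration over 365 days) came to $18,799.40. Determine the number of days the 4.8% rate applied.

245 days

Let d = days at the first rate; then 365 − d days at the second rate.
$393,000 × [4.8%·d + 4.75%·(365−d)] / 365 = $18,799.40
Solving gives d = 245, so the new rate took effect on September 3, 2009.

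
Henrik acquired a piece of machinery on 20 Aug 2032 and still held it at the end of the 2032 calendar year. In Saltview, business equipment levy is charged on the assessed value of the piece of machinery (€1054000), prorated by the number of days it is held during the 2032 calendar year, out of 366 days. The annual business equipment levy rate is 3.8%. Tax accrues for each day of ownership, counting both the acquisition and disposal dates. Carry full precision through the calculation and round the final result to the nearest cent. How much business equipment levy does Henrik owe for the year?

€14663.85

Days held (20 Aug – 31 Dec 2032): 134 out of 366
Tax = €1054000 × 3.8% × 134/366 = €14663.8470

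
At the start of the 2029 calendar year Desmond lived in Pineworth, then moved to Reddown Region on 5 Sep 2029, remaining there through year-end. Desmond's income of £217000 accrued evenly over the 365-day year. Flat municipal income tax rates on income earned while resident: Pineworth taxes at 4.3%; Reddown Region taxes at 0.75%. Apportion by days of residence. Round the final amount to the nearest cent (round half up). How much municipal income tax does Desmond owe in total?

Pineworth, 1 Jan – 4 Sep 2029: 247 days → £217000 × 4.3% × 247/365 = £6314.4027
Reddown Region, 5 Sep – 31 Dec 2029: 118 days → £217000 × 0.75% × 118/365 = £526.1507
Total = £6840.5534

£6840.55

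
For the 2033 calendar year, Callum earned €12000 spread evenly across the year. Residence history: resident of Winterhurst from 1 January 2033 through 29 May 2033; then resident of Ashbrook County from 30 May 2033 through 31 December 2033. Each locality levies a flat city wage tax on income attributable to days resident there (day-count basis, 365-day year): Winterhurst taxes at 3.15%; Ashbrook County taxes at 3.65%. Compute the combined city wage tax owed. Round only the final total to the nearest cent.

€413.51

Winterhurst, 1 January – 29 May 2033: 149 days → €12000 × 3.15% × 149/365 = €154.3068
Ashbrook County, 30 May – 31 December 2033: 216 days → €12000 × 3.65% × 216/365 = €259.2000
Total = €413.5068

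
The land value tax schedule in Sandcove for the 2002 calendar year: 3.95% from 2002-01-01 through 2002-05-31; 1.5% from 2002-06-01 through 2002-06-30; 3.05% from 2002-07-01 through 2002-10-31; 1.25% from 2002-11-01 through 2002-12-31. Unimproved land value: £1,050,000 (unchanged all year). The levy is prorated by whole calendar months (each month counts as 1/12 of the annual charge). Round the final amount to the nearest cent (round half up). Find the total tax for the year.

2002-01-01 to 2002-05-31: 5 months at 3.95% → £1,050,000 × 3.95% × 5/12 = £17,281.2500
2002-06-01 to 2002-06-30: 1 month at 1.5% → £1,050,000 × 1.5% × 1/12 = £1,312.5000
2002-07-01 to 2002-10-31: 4 months at 3.05% → £1,050,000 × 3.05% × 4/12 = £10,675.0000
2002-11-01 to 2002-12-31: 2 months at 1.25% → £1,050,000 × 1.25% × 2/12 = £2,187.5000
Total = £31,456.2500

£31,456.25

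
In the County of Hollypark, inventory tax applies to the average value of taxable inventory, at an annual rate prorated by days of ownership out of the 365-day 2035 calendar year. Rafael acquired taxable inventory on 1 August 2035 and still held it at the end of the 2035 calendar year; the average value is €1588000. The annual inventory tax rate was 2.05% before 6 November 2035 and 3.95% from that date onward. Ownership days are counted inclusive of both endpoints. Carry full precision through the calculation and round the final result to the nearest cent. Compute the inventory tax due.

€18275.05

1 August – 5 November 2035: 97 days at 2.05% → €1588000 × 2.05% × 97/365 = €8651.3370
6 November – 31 December 2035: 56 days at 3.95% → €1588000 × 3.95% × 56/365 = €9623.7151
Total = €18275.0521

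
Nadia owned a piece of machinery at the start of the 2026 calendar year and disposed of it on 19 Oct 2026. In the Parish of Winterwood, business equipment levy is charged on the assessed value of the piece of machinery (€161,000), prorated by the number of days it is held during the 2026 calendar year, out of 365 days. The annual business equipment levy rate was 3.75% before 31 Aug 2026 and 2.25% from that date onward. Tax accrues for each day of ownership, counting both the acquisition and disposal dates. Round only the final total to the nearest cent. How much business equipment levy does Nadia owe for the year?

€4,499.18

1 Jan – 30 Aug 2026: 242 days at 3.75% → €161,000 × 3.75% × 242/365 = €4,002.9452
31 Aug – 19 Oct 2026: 50 days at 2.25% → €161,000 × 2.25% × 50/365 = €496.2329
Total = €4,499.1781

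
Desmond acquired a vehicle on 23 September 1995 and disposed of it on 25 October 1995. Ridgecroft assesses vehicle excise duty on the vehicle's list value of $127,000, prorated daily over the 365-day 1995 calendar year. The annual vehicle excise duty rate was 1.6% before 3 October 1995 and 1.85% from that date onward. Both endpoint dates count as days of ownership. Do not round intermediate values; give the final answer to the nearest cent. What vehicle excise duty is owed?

23 September – 2 October 1995: 10 days at 1.6% → $127,000 × 1.6% × 10/365 = $55.6712
3 October – 25 October 1995: 23 days at 1.85% → $127,000 × 1.85% × 23/365 = $148.0507
Total = $203.7219

$203.72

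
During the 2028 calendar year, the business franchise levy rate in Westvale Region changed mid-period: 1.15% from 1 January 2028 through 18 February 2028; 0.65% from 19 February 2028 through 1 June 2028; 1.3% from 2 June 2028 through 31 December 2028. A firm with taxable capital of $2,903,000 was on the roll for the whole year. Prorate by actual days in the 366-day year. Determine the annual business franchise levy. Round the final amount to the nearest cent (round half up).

$31,794.20

1 January – 18 February 2028: 49 days at 1.15% → $2,903,000 × 1.15% × 49/366 = $4,469.5096
19 February – 1 June 2028: 104 days at 0.65% → $2,903,000 × 0.65% × 104/366 = $5,361.8251
2 June – 31 December 2028: 213 days at 1.3% → $2,903,000 × 1.3% × 213/366 = $21,962.8607
Total = $31,794.1954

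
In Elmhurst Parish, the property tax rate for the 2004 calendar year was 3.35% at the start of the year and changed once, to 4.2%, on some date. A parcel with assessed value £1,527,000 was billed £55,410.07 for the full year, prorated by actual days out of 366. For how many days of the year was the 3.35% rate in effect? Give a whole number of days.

Let d = days at the first rate; then 366 − d days at the second rate.
£1,527,000 × [3.35%·d + 4.2%·(366−d)] / 366 = £55,410.07
Solving gives d = 246, so the new rate took effect on 3 September 2004.

246 days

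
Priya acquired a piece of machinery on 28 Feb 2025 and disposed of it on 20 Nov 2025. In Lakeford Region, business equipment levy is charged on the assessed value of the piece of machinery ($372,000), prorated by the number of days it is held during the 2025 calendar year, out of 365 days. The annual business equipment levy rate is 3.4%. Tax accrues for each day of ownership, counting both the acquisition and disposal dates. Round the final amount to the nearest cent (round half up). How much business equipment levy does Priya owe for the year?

$9,217.45

Days held (28 Feb – 20 Nov 2025): 266 out of 365
Tax = $372,000 × 3.4% × 266/365 = $9,217.4466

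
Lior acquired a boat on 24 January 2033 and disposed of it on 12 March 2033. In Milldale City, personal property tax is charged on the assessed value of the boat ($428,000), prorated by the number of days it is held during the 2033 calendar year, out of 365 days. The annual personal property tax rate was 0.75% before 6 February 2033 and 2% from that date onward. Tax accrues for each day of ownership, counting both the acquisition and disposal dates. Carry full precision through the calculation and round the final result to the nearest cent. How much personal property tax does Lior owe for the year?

24 January – 5 February 2033: 13 days at 0.75% → $428,000 × 0.75% × 13/365 = $114.3288
6 February – 12 March 2033: 35 days at 2% → $428,000 × 2% × 35/365 = $820.8219
Total = $935.1507

$935.15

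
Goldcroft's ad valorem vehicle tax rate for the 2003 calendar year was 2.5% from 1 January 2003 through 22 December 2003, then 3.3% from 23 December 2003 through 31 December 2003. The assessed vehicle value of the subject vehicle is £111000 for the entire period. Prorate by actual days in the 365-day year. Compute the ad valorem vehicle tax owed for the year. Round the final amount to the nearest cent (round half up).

£2796.90

1 January – 22 December 2003: 356 days at 2.5% → £111000 × 2.5% × 356/365 = £2706.5753
23 December – 31 December 2003: 9 days at 3.3% → £111000 × 3.3% × 9/365 = £90.3205
Total = £2796.8959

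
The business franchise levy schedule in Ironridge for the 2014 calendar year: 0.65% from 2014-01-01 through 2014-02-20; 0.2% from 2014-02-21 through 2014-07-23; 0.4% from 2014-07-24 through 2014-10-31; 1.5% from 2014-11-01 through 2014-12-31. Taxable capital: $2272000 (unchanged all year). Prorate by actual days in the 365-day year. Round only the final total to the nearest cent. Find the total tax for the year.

2014-01-01 to 2014-02-20: 51 days at 0.65% → $2272000 × 0.65% × 51/365 = $2063.4740
2014-02-21 to 2014-07-23: 153 days at 0.2% → $2272000 × 0.2% × 153/365 = $1904.7452
2014-07-24 to 2014-10-31: 100 days at 0.4% → $2272000 × 0.4% × 100/365 = $2489.8630
2014-11-01 to 2014-12-31: 61 days at 1.5% → $2272000 × 1.5% × 61/365 = $5695.5616
Total = $12153.6438

$12153.64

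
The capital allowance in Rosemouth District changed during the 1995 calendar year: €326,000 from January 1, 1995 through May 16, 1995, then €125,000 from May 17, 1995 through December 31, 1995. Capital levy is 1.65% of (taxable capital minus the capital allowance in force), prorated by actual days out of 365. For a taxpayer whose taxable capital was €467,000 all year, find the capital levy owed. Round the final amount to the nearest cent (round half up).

€4,407.26

January 1 – May 16, 1995: 136 days, exemption €326,000 → (€467,000 − €326,000) × 1.65% × 136/365 = €866.8603
May 17 – December 31, 1995: 229 days, exemption €125,000 → (€467,000 − €125,000) × 1.65% × 229/365 = €3,540.4027
Total = €4,407.2630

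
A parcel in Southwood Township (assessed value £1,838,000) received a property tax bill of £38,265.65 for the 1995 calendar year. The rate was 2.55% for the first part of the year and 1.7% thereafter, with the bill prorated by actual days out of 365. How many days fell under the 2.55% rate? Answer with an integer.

Let d = days at the first rate; then 365 − d days at the second rate.
£1,838,000 × [2.55%·d + 1.7%·(365−d)] / 365 = £38,265.65
Solving gives d = 164, so the new rate took effect on 14 June 1995.

164 days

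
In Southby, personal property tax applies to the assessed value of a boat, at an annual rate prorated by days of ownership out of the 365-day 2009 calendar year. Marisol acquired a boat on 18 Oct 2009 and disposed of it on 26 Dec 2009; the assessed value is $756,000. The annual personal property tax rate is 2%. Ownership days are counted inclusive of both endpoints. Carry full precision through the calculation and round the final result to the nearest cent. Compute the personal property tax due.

$2,899.73

Days held (18 Oct – 26 Dec 2009): 70 out of 365
Tax = $756,000 × 2% × 70/365 = $2,899.7260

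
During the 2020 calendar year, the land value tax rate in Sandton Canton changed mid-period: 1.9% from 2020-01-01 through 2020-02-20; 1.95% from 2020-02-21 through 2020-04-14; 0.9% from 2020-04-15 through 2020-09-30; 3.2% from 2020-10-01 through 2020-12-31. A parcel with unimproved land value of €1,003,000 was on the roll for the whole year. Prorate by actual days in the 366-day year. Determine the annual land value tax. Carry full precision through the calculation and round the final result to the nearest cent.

€17,777.22

2020-01-01 to 2020-02-20: 51 days at 1.9% → €1,003,000 × 1.9% × 51/366 = €2,655.4836
2020-02-21 to 2020-04-14: 54 days at 1.95% → €1,003,000 × 1.95% × 54/366 = €2,885.6803
2020-04-15 to 2020-09-30: 169 days at 0.9% → €1,003,000 × 0.9% × 169/366 = €4,168.2049
2020-10-01 to 2020-12-31: 92 days at 3.2% → €1,003,000 × 3.2% × 92/366 = €8,067.8470
Total = €17,777.2158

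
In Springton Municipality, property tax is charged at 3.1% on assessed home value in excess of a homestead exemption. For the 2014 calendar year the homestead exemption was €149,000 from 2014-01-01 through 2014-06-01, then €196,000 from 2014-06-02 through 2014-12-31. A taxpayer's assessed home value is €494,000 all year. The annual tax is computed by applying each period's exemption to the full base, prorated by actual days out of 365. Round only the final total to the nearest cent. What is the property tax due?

€9,844.75

2014-01-01 to 2014-06-01: 152 days, exemption €149,000 → (€494,000 − €149,000) × 3.1% × 152/365 = €4,453.8082
2014-06-02 to 2014-12-31: 213 days, exemption €196,000 → (€494,000 − €196,000) × 3.1% × 213/365 = €5,390.9425
Total = €9,844.7507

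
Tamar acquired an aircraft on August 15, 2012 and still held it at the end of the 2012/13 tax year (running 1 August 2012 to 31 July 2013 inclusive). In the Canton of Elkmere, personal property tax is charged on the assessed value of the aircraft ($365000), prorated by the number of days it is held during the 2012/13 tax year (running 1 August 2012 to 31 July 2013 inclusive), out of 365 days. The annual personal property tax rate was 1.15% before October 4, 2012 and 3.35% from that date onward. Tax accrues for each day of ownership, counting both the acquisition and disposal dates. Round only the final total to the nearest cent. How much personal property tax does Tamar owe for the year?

August 15 – October 3, 2012: 50 days at 1.15% → $365000 × 1.15% × 50/365 = $575.0000
October 4, 2012 – July 31, 2013: 301 days at 3.35% → $365000 × 3.35% × 301/365 = $10083.5000
Total = $10658.5000

$10658.50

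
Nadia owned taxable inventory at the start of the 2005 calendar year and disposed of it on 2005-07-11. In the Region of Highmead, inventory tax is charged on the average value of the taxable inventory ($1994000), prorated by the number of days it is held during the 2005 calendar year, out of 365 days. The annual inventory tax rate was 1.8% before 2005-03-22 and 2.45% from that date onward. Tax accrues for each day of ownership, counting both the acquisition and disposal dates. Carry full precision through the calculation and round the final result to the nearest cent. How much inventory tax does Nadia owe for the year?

2005-01-01 to 2005-03-21: 80 days at 1.8% → $1994000 × 1.8% × 80/365 = $7866.7397
2005-03-22 to 2005-07-11: 112 days at 2.45% → $1994000 × 2.45% × 112/365 = $14990.5096
Total = $22857.2493

$22857.25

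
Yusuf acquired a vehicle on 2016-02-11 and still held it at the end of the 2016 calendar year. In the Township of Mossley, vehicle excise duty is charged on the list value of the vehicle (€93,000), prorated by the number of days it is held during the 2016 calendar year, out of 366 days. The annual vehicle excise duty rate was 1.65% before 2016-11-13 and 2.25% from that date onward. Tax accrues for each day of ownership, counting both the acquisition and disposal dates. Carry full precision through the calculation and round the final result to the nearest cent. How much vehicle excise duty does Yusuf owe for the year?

€1,437.31

2016-02-11 to 2016-11-12: 276 days at 1.65% → €93,000 × 1.65% × 276/366 = €1,157.1639
2016-11-13 to 2016-12-31: 49 days at 2.25% → €93,000 × 2.25% × 49/366 = €280.1434
Total = €1,437.3074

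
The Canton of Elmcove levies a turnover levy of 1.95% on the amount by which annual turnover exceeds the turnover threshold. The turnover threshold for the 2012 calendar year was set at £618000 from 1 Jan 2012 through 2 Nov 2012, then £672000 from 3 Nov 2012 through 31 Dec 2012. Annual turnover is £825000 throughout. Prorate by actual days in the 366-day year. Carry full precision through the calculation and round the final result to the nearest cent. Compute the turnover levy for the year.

1 Jan – 2 Nov 2012: 307 days, exemption £618000 → (£825000 − £618000) × 1.95% × 307/366 = £3385.8074
3 Nov – 31 Dec 2012: 59 days, exemption £672000 → (£825000 − £672000) × 1.95% × 59/366 = £480.9467
Total = £3866.7541

£3866.75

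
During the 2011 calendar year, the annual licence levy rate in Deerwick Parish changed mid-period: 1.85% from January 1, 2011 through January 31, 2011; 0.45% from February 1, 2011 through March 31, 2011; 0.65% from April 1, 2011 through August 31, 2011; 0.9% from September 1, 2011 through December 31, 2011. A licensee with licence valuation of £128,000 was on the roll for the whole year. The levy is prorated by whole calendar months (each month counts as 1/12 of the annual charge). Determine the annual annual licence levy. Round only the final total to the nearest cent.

January 1 – January 31, 2011: 1 month at 1.85% → £128,000 × 1.85% × 1/12 = £197.3333
February 1 – March 31, 2011: 2 months at 0.45% → £128,000 × 0.45% × 2/12 = £96.0000
April 1 – August 31, 2011: 5 months at 0.65% → £128,000 × 0.65% × 5/12 = £346.6667
September 1 – December 31, 2011: 4 months at 0.9% → £128,000 × 0.9% × 4/12 = £384.0000
Total = £1,024.0000

£1,024.00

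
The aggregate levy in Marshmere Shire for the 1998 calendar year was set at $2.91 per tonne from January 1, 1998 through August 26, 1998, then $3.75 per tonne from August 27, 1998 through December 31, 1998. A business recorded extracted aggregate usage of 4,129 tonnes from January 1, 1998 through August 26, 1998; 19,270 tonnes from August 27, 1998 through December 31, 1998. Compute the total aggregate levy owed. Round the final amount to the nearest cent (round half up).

$84,277.89

January 1 – August 26, 1998: 4,129 tonnes at $2.91/tonne → $12,015.39
August 27 – December 31, 1998: 19,270 tonnes at $3.75/tonne → $72,262.50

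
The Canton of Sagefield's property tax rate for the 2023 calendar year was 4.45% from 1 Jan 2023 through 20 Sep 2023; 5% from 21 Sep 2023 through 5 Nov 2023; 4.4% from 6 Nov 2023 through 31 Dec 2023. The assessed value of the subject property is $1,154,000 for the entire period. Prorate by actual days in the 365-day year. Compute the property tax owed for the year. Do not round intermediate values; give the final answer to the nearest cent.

1 Jan – 20 Sep 2023: 263 days at 4.45% → $1,154,000 × 4.45% × 263/365 = $37,002.2986
21 Sep – 5 Nov 2023: 46 days at 5% → $1,154,000 × 5% × 46/365 = $7,271.7808
6 Nov – 31 Dec 2023: 56 days at 4.4% → $1,154,000 × 4.4% × 56/365 = $7,790.2904
Total = $52,064.3699

$52,064.37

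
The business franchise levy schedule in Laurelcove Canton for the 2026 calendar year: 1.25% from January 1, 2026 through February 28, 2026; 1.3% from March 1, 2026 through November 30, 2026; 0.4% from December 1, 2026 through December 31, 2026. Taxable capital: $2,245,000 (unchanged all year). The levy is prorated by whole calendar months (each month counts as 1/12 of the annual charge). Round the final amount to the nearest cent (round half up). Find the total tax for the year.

January 1 – February 28, 2026: 2 months at 1.25% → $2,245,000 × 1.25% × 2/12 = $4,677.0833
March 1 – November 30, 2026: 9 months at 1.3% → $2,245,000 × 1.3% × 9/12 = $21,888.7500
December 1 – December 31, 2026: 1 month at 0.4% → $2,245,000 × 0.4% × 1/12 = $748.3333
Total = $27,314.1667

$27,314.17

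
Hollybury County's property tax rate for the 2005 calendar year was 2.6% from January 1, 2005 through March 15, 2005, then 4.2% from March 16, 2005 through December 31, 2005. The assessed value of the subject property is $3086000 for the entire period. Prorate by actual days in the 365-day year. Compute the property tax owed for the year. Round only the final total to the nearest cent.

$119601.52

January 1 – March 15, 2005: 74 days at 2.6% → $3086000 × 2.6% × 74/365 = $16267.0247
March 16 – December 31, 2005: 291 days at 4.2% → $3086000 × 4.2% × 291/365 = $103334.4986
Total = $119601.5233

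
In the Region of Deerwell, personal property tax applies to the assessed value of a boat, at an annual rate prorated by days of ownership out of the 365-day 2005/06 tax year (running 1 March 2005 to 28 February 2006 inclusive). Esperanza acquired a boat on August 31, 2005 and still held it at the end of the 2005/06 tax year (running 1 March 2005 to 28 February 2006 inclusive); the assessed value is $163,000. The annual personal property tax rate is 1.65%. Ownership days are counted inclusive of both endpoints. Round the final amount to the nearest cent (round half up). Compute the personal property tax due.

Days held (August 31, 2005 – February 28, 2006): 182 out of 365
Tax = $163,000 × 1.65% × 182/365 = $1,341.0658

$1,341.07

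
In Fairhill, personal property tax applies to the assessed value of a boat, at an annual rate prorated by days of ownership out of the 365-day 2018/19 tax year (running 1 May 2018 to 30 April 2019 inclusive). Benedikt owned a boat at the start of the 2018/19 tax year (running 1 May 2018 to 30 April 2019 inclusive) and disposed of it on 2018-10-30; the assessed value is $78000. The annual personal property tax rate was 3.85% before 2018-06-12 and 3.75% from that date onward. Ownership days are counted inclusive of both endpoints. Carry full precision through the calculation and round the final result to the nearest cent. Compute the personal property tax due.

2018-05-01 to 2018-06-11: 42 days at 3.85% → $78000 × 3.85% × 42/365 = $345.5507
2018-06-12 to 2018-10-30: 141 days at 3.75% → $78000 × 3.75% × 141/365 = $1129.9315
Total = $1475.4822

$1475.48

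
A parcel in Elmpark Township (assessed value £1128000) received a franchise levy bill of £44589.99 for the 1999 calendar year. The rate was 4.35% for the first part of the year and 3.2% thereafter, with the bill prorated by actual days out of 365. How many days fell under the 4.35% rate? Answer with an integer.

239 days

Let d = days at the first rate; then 365 − d days at the second rate.
£1128000 × [4.35%·d + 3.2%·(365−d)] / 365 = £44589.99
Solving gives d = 239, so the new rate took effect on 28 August 1999.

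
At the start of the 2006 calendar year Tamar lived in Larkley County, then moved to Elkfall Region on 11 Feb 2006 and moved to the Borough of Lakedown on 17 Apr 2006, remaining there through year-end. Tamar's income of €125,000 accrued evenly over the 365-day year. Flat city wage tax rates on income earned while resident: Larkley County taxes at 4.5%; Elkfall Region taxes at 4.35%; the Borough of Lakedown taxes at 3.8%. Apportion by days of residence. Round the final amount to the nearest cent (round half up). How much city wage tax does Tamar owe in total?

€4,970.72

Larkley County, 1 Jan – 10 Feb 2006: 41 days → €125,000 × 4.5% × 41/365 = €631.8493
Elkfall Region, 11 Feb – 16 Apr 2006: 65 days → €125,000 × 4.35% × 65/365 = €968.3219
The Borough of Lakedown, 17 Apr – 31 Dec 2006: 259 days → €125,000 × 3.8% × 259/365 = €3,370.5479
Total = €4,970.7192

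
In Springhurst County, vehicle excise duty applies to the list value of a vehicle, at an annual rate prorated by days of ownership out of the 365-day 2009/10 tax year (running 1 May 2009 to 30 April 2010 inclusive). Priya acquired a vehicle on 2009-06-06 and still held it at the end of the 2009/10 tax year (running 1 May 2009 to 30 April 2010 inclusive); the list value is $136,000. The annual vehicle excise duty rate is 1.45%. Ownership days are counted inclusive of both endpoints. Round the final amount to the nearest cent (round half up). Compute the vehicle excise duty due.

$1,777.50

Days held (2009-06-06 to 2010-04-30): 329 out of 365
Tax = $136,000 × 1.45% × 329/365 = $1,777.5014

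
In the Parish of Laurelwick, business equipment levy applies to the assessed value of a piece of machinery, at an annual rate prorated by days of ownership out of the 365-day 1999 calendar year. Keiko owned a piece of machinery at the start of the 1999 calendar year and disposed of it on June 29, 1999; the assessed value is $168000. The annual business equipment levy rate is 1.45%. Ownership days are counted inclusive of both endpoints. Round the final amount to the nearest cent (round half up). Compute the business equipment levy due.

Days held (January 1 – June 29, 1999): 180 out of 365
Tax = $168000 × 1.45% × 180/365 = $1201.3151

$1201.32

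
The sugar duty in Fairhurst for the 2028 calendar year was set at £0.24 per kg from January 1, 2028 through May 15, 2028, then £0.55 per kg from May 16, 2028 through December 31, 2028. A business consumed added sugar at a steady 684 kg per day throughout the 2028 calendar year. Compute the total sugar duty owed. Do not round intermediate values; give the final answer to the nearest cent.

January 1 – May 15, 2028: 136 days × 684 kg/day = 93,024 kg at £0.24/kg → £22,325.76
May 16 – December 31, 2028: 230 days × 684 kg/day = 157,320 kg at £0.55/kg → £86,526.00

£108,851.76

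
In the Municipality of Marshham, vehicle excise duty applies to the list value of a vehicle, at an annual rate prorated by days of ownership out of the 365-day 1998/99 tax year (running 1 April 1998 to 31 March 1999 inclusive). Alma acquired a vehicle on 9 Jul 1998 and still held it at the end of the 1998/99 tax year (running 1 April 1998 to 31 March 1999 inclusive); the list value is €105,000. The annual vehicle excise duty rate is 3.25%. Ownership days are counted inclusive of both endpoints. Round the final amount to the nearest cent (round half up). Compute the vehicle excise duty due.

Days held (9 Jul 1998 – 31 Mar 1999): 266 out of 365
Tax = €105,000 × 3.25% × 266/365 = €2,486.9178

€2,486.92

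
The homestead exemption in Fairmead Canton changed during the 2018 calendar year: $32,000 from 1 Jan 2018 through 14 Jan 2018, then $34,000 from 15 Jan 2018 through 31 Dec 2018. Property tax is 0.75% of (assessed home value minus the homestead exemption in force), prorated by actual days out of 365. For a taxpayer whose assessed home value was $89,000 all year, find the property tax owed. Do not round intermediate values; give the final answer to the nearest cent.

$413.08

1 Jan – 14 Jan 2018: 14 days, exemption $32,000 → ($89,000 − $32,000) × 0.75% × 14/365 = $16.3973
15 Jan – 31 Dec 2018: 351 days, exemption $34,000 → ($89,000 − $34,000) × 0.75% × 351/365 = $396.6781
Total = $413.0753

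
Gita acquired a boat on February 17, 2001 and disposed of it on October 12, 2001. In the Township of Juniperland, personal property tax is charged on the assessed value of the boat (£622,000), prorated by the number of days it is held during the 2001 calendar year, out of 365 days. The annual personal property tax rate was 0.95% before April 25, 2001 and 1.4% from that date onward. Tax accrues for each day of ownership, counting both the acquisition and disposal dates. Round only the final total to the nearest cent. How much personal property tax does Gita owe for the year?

£5,164.30

February 17 – April 24, 2001: 67 days at 0.95% → £622,000 × 0.95% × 67/365 = £1,084.6658
April 25 – October 12, 2001: 171 days at 1.4% → £622,000 × 1.4% × 171/365 = £4,079.6384
Total = £5,164.3041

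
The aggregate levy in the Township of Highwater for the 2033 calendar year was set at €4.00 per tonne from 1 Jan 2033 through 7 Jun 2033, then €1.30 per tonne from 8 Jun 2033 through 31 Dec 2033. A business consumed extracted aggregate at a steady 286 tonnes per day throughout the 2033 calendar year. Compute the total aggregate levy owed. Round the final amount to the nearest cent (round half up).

1 Jan – 7 Jun 2033: 158 days × 286 tonnes/day = 45,188 tonnes at €4.00/tonne → €180,752.00
8 Jun – 31 Dec 2033: 207 days × 286 tonnes/day = 59,202 tonnes at €1.30/tonne → €76,962.60

€257,714.60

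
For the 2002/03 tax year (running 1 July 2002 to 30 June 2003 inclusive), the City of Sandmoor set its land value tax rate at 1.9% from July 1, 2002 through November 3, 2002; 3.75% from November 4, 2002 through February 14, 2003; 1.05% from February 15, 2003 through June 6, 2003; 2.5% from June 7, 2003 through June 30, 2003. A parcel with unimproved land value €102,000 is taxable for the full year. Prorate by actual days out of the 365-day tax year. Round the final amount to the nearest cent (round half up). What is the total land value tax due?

€2,244.70

July 1 – November 3, 2002: 126 days at 1.9% → €102,000 × 1.9% × 126/365 = €669.0082
November 4, 2002 – February 14, 2003: 103 days at 3.75% → €102,000 × 3.75% × 103/365 = €1,079.3836
February 15 – June 6, 2003: 112 days at 1.05% → €102,000 × 1.05% × 112/365 = €328.6356
June 7 – June 30, 2003: 24 days at 2.5% → €102,000 × 2.5% × 24/365 = €167.6712
Total = €2,244.6986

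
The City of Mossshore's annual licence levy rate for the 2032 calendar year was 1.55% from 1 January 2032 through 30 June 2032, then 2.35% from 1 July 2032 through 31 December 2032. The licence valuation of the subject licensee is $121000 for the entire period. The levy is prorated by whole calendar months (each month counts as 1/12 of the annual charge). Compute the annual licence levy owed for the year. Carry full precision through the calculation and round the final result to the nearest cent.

$2359.50

1 January – 30 June 2032: 6 months at 1.55% → $121000 × 1.55% × 6/12 = $937.7500
1 July – 31 December 2032: 6 months at 2.35% → $121000 × 2.35% × 6/12 = $1421.7500
Total = $2359.5000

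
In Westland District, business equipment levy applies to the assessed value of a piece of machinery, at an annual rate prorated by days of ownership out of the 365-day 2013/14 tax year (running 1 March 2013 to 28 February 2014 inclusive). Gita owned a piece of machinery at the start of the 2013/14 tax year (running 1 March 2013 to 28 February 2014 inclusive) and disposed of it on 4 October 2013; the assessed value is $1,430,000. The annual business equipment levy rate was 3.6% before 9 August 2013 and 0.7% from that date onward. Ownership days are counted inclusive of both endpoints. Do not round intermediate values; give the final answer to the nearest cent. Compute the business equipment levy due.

1 March – 8 August 2013: 161 days at 3.6% → $1,430,000 × 3.6% × 161/365 = $22,707.6164
9 August – 4 October 2013: 57 days at 0.7% → $1,430,000 × 0.7% × 57/365 = $1,563.2055
Total = $24,270.8219

$24,270.82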